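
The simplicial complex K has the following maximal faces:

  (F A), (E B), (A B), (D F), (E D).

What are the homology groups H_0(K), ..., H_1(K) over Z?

H_0 ≅ Z,  H_1 ≅ Z.

Take the total order A < B < D < E < F on the vertex set. Then K (dimension 1) consists of the simplices:

  0-simplices (5): A, B, D, E, F
  1-simplices (5): AB, AF, BE, DE, DF

giving chain groups C_0 ≅ Z^5, C_1 ≅ Z^5.

The boundary map ∂_1: C_1 → C_0 is given by ∂[p,q] = [q] − [p]. For instance
  ∂BE = E − B.
As a 5×5 matrix over Z this has rank 4, with invariant factors (1,1,1,1).

From H_k ≅ ker(∂_k) / im(∂_{k+1}) we obtain:

  H_0: rank C_0 − rank ∂_1 = 5 − 4 = 1, and the invariant factors of ∂_1 are all 1, so H_0 = Z.
  H_1: rank ker ∂_1 − rank ∂_2 = (5 − 4) − 0 = 1, and there is no ∂_2, so H_1 = Z.

As a check, the Euler characteristic is 5 − 5 = 0, which agrees with 1 − 1 = 0.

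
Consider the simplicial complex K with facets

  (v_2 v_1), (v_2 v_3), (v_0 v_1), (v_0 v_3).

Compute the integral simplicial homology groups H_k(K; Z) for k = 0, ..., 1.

H_0 = Z,  H_1 = Z.

K has 4 vertices, 4 edges.
rank ∂_0 = 0, rank ∂_1 = 3 ⇒ b_0 = 4 − 0 − 3 = 1; all invariant factors of ∂_1 are 1 so no torsion. So H_0 ≅ Z.
rank ∂_1 = 3, rank ∂_2 = 0 ⇒ b_1 = 4 − 3 − 0 = 1. So H_1 ≅ Z.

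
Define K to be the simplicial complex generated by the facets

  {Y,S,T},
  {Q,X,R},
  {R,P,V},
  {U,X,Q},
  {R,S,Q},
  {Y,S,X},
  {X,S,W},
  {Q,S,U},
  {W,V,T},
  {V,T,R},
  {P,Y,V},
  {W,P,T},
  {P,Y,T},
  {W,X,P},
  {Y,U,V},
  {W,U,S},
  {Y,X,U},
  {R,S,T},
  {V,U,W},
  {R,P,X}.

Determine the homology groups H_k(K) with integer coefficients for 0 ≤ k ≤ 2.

H_0 = Z,  H_1 = Z ⊕ Z/2,  H_2 = 0.

Take the total order P < Q < R < S < T < U < V < W < X < Y on the vertex set. Then K (dimension 2) consists of the simplices:

  0-simplices (10): P, Q, R, S, T, U, V, W, X, Y
  1-simplices (30): PR, PT, PV, PW, PX, PY, QR, QS, QU, QX, RS, RT, RV, RX, ST, SU, SW, SX, SY, TV, TW, TY, UV, UW, UX, UY, VW, VY, WX, XY
  2-simplices (20): PRV, PRX, PTW, PTY, PVY, PWX, QRS, QRX, QSU, QUX, RST, RTV, STY, SUW, SWX, SXY, TVW, UVW, UVY, UXY

Hence C_0 ≅ Z^10, C_1 ≅ Z^30, C_2 ≅ Z^20.

The boundary map ∂_1: C_1 → C_0 sends each edge [p,q] (with p < q) to q − p.
The resulting 10×30 matrix has rank 9, and its Smith normal form has invariant factors (1,1,1,1,1,1,1,1,1).

The boundary map ∂_2: C_2 → C_1 acts by ∂[p,q,r] = [q,r] − [p,r] + [p,q]. For instance
  ∂UVW = VW − UW + UV,
  ∂STY = TY − SY + ST.
The 30×20 boundary matrix has rank 20 and Smith normal form diag(1,1,1,1,1,1,1,1,1,1,1,1,1,1,1,1,1,1,1,2).

Computing H_k = (kernel of ∂_k) / (image of ∂_{k+1}):

  H_0: rank C_0 − rank ∂_1 = 10 − 9 = 1, and the invariant factors of ∂_1 are all 1, so H_0 ≅ Z.
  H_1: rank ker ∂_1 − rank ∂_2 = (30 − 9) − 20 = 1, and ∂_2 has invariant factor 2 > 1, so H_1 ≅ Z ⊕ Z/2.
  H_2: rank ker ∂_2 − rank ∂_3 = (20 − 20) − 0 = 0, and there is no ∂_3, so H_2 ≅ 0.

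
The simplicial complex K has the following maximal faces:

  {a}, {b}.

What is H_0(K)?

H_0 ≅ Z^2.

Order the vertices as a < b. Listing each simplex with vertices in this order, K has dimension 0 with simplices:

  0-simplices (2): a, b

giving chain groups C_0 ≅ Z^2.

Reading off H_k = ker ∂_k / im ∂_{k+1}:

  H_0: rank C_0 − rank ∂_1 = 2 − 0 = 2, and there is no ∂_1, so H_0 = Z^2.

(K is a triangulation of a set of 2 points.)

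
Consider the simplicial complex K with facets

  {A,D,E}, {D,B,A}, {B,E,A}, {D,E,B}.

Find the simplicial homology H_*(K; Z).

H_0 = Z,  H_1 = 0,  H_2 = Z.

Order the vertices as A < B < D < E. Listing each simplex with vertices in this order, K has dimension 2 with simplices:

  0-simplices (4): A, B, D, E
  1-simplices (6): AB, AD, AE, BD, BE, DE
  2-simplices (4): ABD, ABE, ADE, BDE

giving chain groups C_0 ≅ Z^4, C_1 ≅ Z^6, C_2 ≅ Z^4.

The boundary map ∂_1: C_1 → C_0 is given by ∂[p,q] = [q] − [p]. For instance
  ∂AB = B − A.
The 4×6 boundary matrix has rank 3 and Smith normal form diag(1,1,1).

Boundary ∂_2: C_2 → C_1 acts by ∂[p,q,r] = [q,r] − [p,r] + [p,q]. For instance
  ∂ABD = BD − AD + AB,
  ∂ABE = BE − AE + AB.
As a 6×4 matrix over Z this has rank 3, with invariant factors (1,1,1).

Computing H_k = (kernel of ∂_k) / (image of ∂_{k+1}):

  H_0: rank C_0 − rank ∂_1 = 4 − 3 = 1, and the invariant factors of ∂_1 are all 1, so H_0 = Z.
  H_1: rank ker ∂_1 − rank ∂_2 = (6 − 3) − 3 = 0, and the invariant factors of ∂_2 are all 1, so H_1 = 0.
  H_2: rank ker ∂_2 − rank ∂_3 = (4 − 3) − 0 = 1, and there is no ∂_3, so H_2 = Z.

As a check, the Euler characteristic is 4 − 6 + 4 = 2, which agrees with 1 − 0 + 1 = 2.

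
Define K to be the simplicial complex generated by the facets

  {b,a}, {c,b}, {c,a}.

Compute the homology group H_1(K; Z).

H_1 ≅ Z.

Fix the vertex order a < b < c and write every simplex with vertices in increasing order. Then dim K = 1 and the simplices of K are:

  0-simplices (3): a, b, c
  1-simplices (3): ab, ac, bc

so the chain groups are C_0 ≅ Z^3, C_1 ≅ Z^3.

Boundary ∂_1: C_1 → C_0 maps an edge to its endpoints' difference, ∂[p,q] = q − p.
The 3×3 boundary matrix has rank 2 and Smith normal form diag(1,1).

From H_k ≅ ker(∂_k) / im(∂_{k+1}) we obtain:

  H_1: rank ker ∂_1 − rank ∂_2 = (3 − 2) − 0 = 1, and there is no ∂_2, so H_1 ≅ Z.

(K is a triangulation of the circle S^1.)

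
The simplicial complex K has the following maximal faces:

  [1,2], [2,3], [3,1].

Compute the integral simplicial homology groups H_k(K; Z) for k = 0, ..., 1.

H_0 ≅ Z,  H_1 ≅ Z.

Fix the vertex order 1 < 2 < 3 and write every simplex with vertices in increasing order. Then dim K = 1 and the simplices of K are:

  0-simplices (3): [1], [2], [3]
  1-simplices (3): [1,2], [1,3], [2,3]

Hence C_0 ≅ Z^3, C_1 ≅ Z^3.

Boundary ∂_1: C_1 → C_0 sends each edge [p,q] (with p < q) to q − p.
The 3×3 boundary matrix has rank 2 and Smith normal form diag(1,1).

Reading off H_k = ker ∂_k / im ∂_{k+1}:

  H_0: rank C_0 − rank ∂_1 = 3 − 2 = 1, and the invariant factors of ∂_1 are all 1, so H_0 ≅ Z.
  H_1: rank ker ∂_1 − rank ∂_2 = (3 − 2) − 0 = 1, and there is no ∂_2, so H_1 ≅ Z.

As a check, the Euler characteristic is 3 − 3 = 0, which agrees with 1 − 1 = 0.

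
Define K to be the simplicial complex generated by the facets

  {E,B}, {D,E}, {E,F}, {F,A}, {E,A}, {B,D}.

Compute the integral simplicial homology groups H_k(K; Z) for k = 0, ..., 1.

H_0 ≅ Z,  H_1 ≅ Z^2.

We work with the vertex ordering A < B < D < E < F. The simplices of K, each written with vertices in increasing order, are:

  0-simplices (5): A, B, D, E, F
  1-simplices (6): AE, AF, BD, BE, DE, EF

giving chain groups C_0 ≅ Z^5, C_1 ≅ Z^6.

∂_1: C_1 → C_0 maps an edge to its endpoints' difference, ∂[p,q] = q − p.
The resulting 5×6 matrix has rank 4, and its Smith normal form has invariant factors (1,1,1,1).

Now H_k = ker ∂_k / im ∂_{k+1}, so:

  H_0: rank C_0 − rank ∂_1 = 5 − 4 = 1, and the invariant factors of ∂_1 are all 1, so H_0 ≅ Z.
  H_1: rank ker ∂_1 − rank ∂_2 = (6 − 4) − 0 = 2, and there is no ∂_2, so H_1 ≅ Z^2.

As a check, the Euler characteristic is 5 − 6 = -1, which agrees with 1 − 2 = -1.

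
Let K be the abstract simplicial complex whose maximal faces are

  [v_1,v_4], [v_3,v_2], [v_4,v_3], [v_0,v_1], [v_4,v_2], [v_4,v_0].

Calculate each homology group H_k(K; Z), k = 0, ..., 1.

H_0 ≅ Z,  H_1 ≅ Z^2.

We work with the vertex ordering v_0 < v_1 < v_2 < v_3 < v_4. The simplices of K, each written with vertices in increasing order, are:

  0-simplices (5): [v_0], [v_1], [v_2], [v_3], [v_4]
  1-simplices (6): [v_0,v_1], [v_0,v_4], [v_1,v_4], [v_2,v_3], [v_2,v_4], [v_3,v_4]

giving chain groups C_0 ≅ Z^5, C_1 ≅ Z^6.

The boundary map ∂_1: C_1 → C_0 maps an edge to its endpoints' difference, ∂[p,q] = q − p. For instance
  ∂[v_3,v_4] = [v_4] − [v_3].
The 5×6 boundary matrix has rank 4 and Smith normal form diag(1,1,1,1).

Now H_k = ker ∂_k / im ∂_{k+1}, so:

  H_0: rank C_0 − rank ∂_1 = 5 − 4 = 1, and the invariant factors of ∂_1 are all 1, so H_0 = Z.
  H_1: rank ker ∂_1 − rank ∂_2 = (6 − 4) − 0 = 2, and there is no ∂_2, so H_1 = Z^2.

As a check, the Euler characteristic is 5 − 6 = -1, which agrees with 1 − 2 = -1.
(K is a triangulation of a wedge of 2 circles.)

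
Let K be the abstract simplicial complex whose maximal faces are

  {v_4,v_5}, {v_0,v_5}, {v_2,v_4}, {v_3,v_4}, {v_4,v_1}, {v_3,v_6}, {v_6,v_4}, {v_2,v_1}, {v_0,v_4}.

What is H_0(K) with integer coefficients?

Order the vertices as v_0 < v_1 < v_2 < v_3 < v_4 < v_5 < v_6. Listing each simplex with vertices in this order, K has dimension 1 with simplices:

  0-simplices (7): [v_0], [v_1], [v_2], [v_3], [v_4], [v_5], [v_6]
  1-simplices (9): [v_0,v_4], [v_0,v_5], [v_1,v_2], [v_1,v_4], [v_2,v_4], [v_3,v_4], [v_3,v_6], [v_4,v_5], [v_4,v_6]

giving chain groups C_0 ≅ Z^7, C_1 ≅ Z^9.

∂_1: C_1 → C_0 maps an edge to its endpoints' difference, ∂[p,q] = q − p.
As a 7×9 matrix over Z this has rank 6, with invariant factors (1,1,1,1,1,1).

Reading off H_k = ker ∂_k / im ∂_{k+1}:

  H_0: rank C_0 − rank ∂_1 = 7 − 6 = 1, and the invariant factors of ∂_1 are all 1, so H_0 ≅ Z.

(K is a triangulation of a wedge of 3 circles.)

H_0 ≅ Z.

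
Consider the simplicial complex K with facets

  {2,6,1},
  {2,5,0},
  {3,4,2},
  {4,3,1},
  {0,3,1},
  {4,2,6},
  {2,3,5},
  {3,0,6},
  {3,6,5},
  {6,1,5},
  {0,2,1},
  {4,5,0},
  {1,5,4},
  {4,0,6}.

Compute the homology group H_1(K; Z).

Take the total order 0 < 1 < 2 < 3 < 4 < 5 < 6 on the vertex set. Then K (dimension 2) consists of the simplices:

  0-simplices (7): [0], [1], [2], [3], [4], [5], [6]
  1-simplices (21): [0,1], [0,2], [0,3], [0,4], [0,5], [0,6], [1,2], [1,3], [1,4], [1,5], [1,6], [2,3], [2,4], [2,5], [2,6], [3,4], [3,5], [3,6], [4,5], [4,6], [5,6]
  2-simplices (14): [0,1,2], [0,1,3], [0,2,5], [0,3,6], [0,4,5], [0,4,6], [1,2,6], [1,3,4], [1,4,5], [1,5,6], [2,3,4], [2,3,5], [2,4,6], [3,5,6]

giving chain groups C_0 ≅ Z^7, C_1 ≅ Z^21, C_2 ≅ Z^14.

Boundary ∂_1: C_1 → C_0 maps an edge to its endpoints' difference, ∂[p,q] = q − p. For instance
  ∂[0,6] = [6] − [0].
The 7×21 boundary matrix has rank 6 and Smith normal form diag(1,1,1,1,1,1).

The boundary map ∂_2: C_2 → C_1 maps a triangle to the signed sum of its edges. For instance
  ∂[0,1,2] = [1,2] − [0,2] + [0,1],
  ∂[1,5,6] = [5,6] − [1,6] + [1,5].
As a 21×14 matrix over Z this has rank 13, with invariant factors (1,1,1,1,1,1,1,1,1,1,1,1,1).

From H_k ≅ ker(∂_k) / im(∂_{k+1}) we obtain:

  H_1: rank ker ∂_1 − rank ∂_2 = (21 − 6) − 13 = 2, and the invariant factors of ∂_2 are all 1, so H_1 ≅ Z^2.

H_1 ≅ Z^2.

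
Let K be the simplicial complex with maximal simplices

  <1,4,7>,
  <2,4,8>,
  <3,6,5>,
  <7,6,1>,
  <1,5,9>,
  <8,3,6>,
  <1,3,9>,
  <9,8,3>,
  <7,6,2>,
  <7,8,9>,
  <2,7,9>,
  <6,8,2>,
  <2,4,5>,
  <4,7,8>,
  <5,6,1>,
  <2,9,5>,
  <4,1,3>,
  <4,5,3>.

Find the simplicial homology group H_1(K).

H_1 = Z ⊕ Z_2.

Order the vertices as 1 < 2 < 3 < 4 < 5 < 6 < 7 < 8 < 9. Listing each simplex with vertices in this order, K has dimension 2 with simplices:

  0-simplices (9): [1], [2], [3], [4], [5], [6], [7], [8], [9]
  1-simplices (27): (27 of them)
  2-simplices (18): [1,3,4], [1,3,9], [1,4,7], [1,5,6], [1,5,9], [1,6,7], [2,4,5], [2,4,8], [2,5,9], [2,6,7], [2,6,8], [2,7,9], [3,4,5], [3,5,6], [3,6,8], [3,8,9], [4,7,8], [7,8,9]

giving chain groups C_0 ≅ Z^9, C_1 ≅ Z^27, C_2 ≅ Z^18.

The boundary map ∂_1: C_1 → C_0 maps an edge to its endpoints' difference, ∂[p,q] = q − p. For instance
  ∂[5,6] = [6] − [5].
As a 9×27 matrix over Z this has rank 8, with invariant factors (1,1,1,1,1,1,1,1).

Boundary ∂_2: C_2 → C_1 acts by ∂[p,q,r] = [q,r] − [p,r] + [p,q]. For instance
  ∂[3,4,5] = [4,5] − [3,5] + [3,4],
  ∂[2,4,5] = [4,5] − [2,5] + [2,4].
As a 27×18 matrix over Z this has rank 18, with invariant factors (1,1,1,1,1,1,1,1,1,1,1,1,1,1,1,1,1,2).

Reading off H_k = ker ∂_k / im ∂_{k+1}:

  H_1: rank ker ∂_1 − rank ∂_2 = (27 − 8) − 18 = 1, and ∂_2 has invariant factor 2 > 1, so H_1 ≅ Z ⊕ Z_2.

(K is a triangulation of the Klein bottle.)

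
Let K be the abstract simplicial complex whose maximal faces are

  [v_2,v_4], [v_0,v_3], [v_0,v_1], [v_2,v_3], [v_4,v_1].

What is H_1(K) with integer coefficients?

Take the total order v_0 < v_1 < v_2 < v_3 < v_4 on the vertex set. Then K (dimension 1) consists of the simplices:

  0-simplices (5): [v_0], [v_1], [v_2], [v_3], [v_4]
  1-simplices (5): [v_0,v_1], [v_0,v_3], [v_1,v_4], [v_2,v_3], [v_2,v_4]

giving chain groups C_0 ≅ Z^5, C_1 ≅ Z^5.

The boundary map ∂_1: C_1 → C_0 sends each edge [p,q] (with p < q) to q − p. For instance
  ∂[v_2,v_4] = [v_4] − [v_2].
The 5×5 boundary matrix has rank 4 and Smith normal form diag(1,1,1,1).

Computing H_k = (kernel of ∂_k) / (image of ∂_{k+1}):

  H_1: rank ker ∂_1 − rank ∂_2 = (5 − 4) − 0 = 1, and there is no ∂_2, so H_1 ≅ Z.

H_1 = Z.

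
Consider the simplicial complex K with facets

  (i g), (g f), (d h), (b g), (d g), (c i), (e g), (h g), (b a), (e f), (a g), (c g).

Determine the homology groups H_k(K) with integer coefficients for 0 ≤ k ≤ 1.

H_0 = Z,  H_1 = Z^4.

We work with the vertex ordering a < b < c < d < e < f < g < h < i. The simplices of K, each written with vertices in increasing order, are:

  0-simplices (9): a, b, c, d, e, f, g, h, i
  1-simplices (12): ab, ag, bg, cg, ci, dg, dh, ef, eg, fg, gh, gi

giving chain groups C_0 ≅ Z^9, C_1 ≅ Z^12.

Boundary ∂_1: C_1 → C_0 is given by ∂[p,q] = [q] − [p].
The 9×12 boundary matrix has rank 8 and Smith normal form diag(1,1,1,1,1,1,1,1).

Reading off H_k = ker ∂_k / im ∂_{k+1}:

  H_0: rank C_0 − rank ∂_1 = 9 − 8 = 1, and the invariant factors of ∂_1 are all 1, so H_0 ≅ Z.
  H_1: rank ker ∂_1 − rank ∂_2 = (12 − 8) − 0 = 4, and there is no ∂_2, so H_1 ≅ Z^4.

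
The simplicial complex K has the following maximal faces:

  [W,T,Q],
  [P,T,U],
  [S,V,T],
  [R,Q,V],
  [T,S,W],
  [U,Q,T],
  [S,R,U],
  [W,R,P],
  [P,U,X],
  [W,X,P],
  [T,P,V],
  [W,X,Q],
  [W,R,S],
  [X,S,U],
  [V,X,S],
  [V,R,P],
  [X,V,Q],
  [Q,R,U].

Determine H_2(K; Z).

H_2 ≅ Z.

K has 9 vertices, 27 edges, 18 triangles.
rank ∂_2 = 17, rank ∂_3 = 0 ⇒ b_2 = 18 − 17 − 0 = 1. So H_2 = Z.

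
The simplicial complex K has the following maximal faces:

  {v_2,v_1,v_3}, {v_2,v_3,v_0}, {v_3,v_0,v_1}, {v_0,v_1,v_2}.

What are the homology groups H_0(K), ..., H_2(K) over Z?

H_0 = Z,  H_1 = 0,  H_2 = Z.

Take the total order v_0 < v_1 < v_2 < v_3 on the vertex set. Then K (dimension 2) consists of the simplices:

  0-simplices (4): [v_0], [v_1], [v_2], [v_3]
  1-simplices (6): [v_0,v_1], [v_0,v_2], [v_0,v_3], [v_1,v_2], [v_1,v_3], [v_2,v_3]
  2-simplices (4): [v_0,v_1,v_2], [v_0,v_1,v_3], [v_0,v_2,v_3], [v_1,v_2,v_3]

so the chain groups are C_0 ≅ Z^4, C_1 ≅ Z^6, C_2 ≅ Z^4.

Boundary ∂_1: C_1 → C_0 maps an edge to its endpoints' difference, ∂[p,q] = q − p. For instance
  ∂[v_0,v_1] = [v_1] − [v_0].
The 4×6 boundary matrix has rank 3 and Smith normal form diag(1,1,1).

Boundary ∂_2: C_2 → C_1 maps a triangle to the signed sum of its edges. For instance
  ∂[v_0,v_1,v_3] = [v_1,v_3] − [v_0,v_3] + [v_0,v_1],
  ∂[v_0,v_1,v_2] = [v_1,v_2] − [v_0,v_2] + [v_0,v_1].
As a 6×4 matrix over Z this has rank 3, with invariant factors (1,1,1).

Now H_k = ker ∂_k / im ∂_{k+1}, so:

  H_0: rank C_0 − rank ∂_1 = 4 − 3 = 1, and the invariant factors of ∂_1 are all 1, so H_0 = Z.
  H_1: rank ker ∂_1 − rank ∂_2 = (6 − 3) − 3 = 0, and the invariant factors of ∂_2 are all 1, so H_1 = 0.
  H_2: rank ker ∂_2 − rank ∂_3 = (4 − 3) − 0 = 1, and there is no ∂_3, so H_2 = Z.

As a check, the Euler characteristic is 4 − 6 + 4 = 2, which agrees with 1 − 0 + 1 = 2.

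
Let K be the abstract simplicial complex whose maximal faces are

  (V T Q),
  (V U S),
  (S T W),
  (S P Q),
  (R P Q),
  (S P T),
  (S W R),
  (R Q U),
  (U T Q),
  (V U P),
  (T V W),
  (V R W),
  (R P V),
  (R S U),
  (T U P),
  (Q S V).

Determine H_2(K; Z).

H_2 ≅ Z.

Order the vertices as P < Q < R < S < T < U < V < W. Listing each simplex with vertices in this order, K has dimension 2 with simplices:

  0-simplices (8): P, Q, R, S, T, U, V, W
  1-simplices (24): PQ, PR, PS, PT, PU, PV, QR, QS, QT, QU, QV, RS, RU, RV, RW, ST, SU, SV, SW, TU, TV, TW, UV, VW
  2-simplices (16): PQR, PQS, PRV, PST, PTU, PUV, QRU, QSV, QTU, QTV, RSU, RSW, RVW, STW, SUV, TVW

Hence C_0 ≅ Z^8, C_1 ≅ Z^24, C_2 ≅ Z^16.

The boundary map ∂_1: C_1 → C_0 sends each edge [p,q] (with p < q) to q − p.
This gives a 8×24 integer matrix of rank 7; reducing to Smith normal form yields diagonal entries (1,1,1,1,1,1,1).

The boundary map ∂_2: C_2 → C_1 sends each 2-simplex [p,q,r] to [q,r] − [p,r] + [p,q]. For instance
  ∂PQR = QR − PR + PQ,
  ∂RSW = SW − RW + RS.
The resulting 24×16 matrix has rank 15, and its Smith normal form has invariant factors (1,1,1,1,1,1,1,1,1,1,1,1,1,1,1).

Reading off H_k = ker ∂_k / im ∂_{k+1}:

  H_2: rank ker ∂_2 − rank ∂_3 = (16 − 15) − 0 = 1, and there is no ∂_3, so H_2 ≅ Z.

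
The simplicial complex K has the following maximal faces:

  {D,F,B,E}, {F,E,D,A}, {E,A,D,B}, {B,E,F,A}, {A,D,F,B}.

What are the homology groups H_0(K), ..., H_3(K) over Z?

H_0 = Z,  H_1 = 0,  H_2 = 0,  H_3 = Z.

Order the vertices as A < B < D < E < F. Listing each simplex with vertices in this order, K has dimension 3 with simplices:

  0-simplices (5): A, B, D, E, F
  1-simplices (10): AB, AD, AE, AF, BD, BE, BF, DE, DF, EF
  2-simplices (10): ABD, ABE, ABF, ADE, ADF, AEF, BDE, BDF, BEF, DEF
  3-simplices (5): ABDE, ABDF, ABEF, ADEF, BDEF

Hence C_0 ≅ Z^5, C_1 ≅ Z^10, C_2 ≅ Z^10, C_3 ≅ Z^5.

The boundary map ∂_1: C_1 → C_0 maps an edge to its endpoints' difference, ∂[p,q] = q − p. For instance
  ∂AE = E − A.
The 5×10 boundary matrix has rank 4 and Smith normal form diag(1,1,1,1).

The boundary map ∂_2: C_2 → C_1 sends each 2-simplex [p,q,r] to [q,r] − [p,r] + [p,q]. For instance
  ∂BDE = DE − BE + BD,
  ∂BEF = EF − BF + BE.
As a 10×10 matrix over Z this has rank 6, with invariant factors (1,1,1,1,1,1).

∂_3: C_3 → C_2 sends each 3-simplex σ to the alternating sum Σ_i (−1)^i (σ with its i-th vertex removed). For instance
  ∂BDEF = DEF − BEF + BDF − BDE,
  ∂ABDE = BDE − ADE + ABE − ABD.
This gives a 10×5 integer matrix of rank 4; reducing to Smith normal form yields diagonal entries (1,1,1,1).

Reading off H_k = ker ∂_k / im ∂_{k+1}:

  H_0: rank C_0 − rank ∂_1 = 5 − 4 = 1, and the invariant factors of ∂_1 are all 1, so H_0 = Z.
  H_1: rank ker ∂_1 − rank ∂_2 = (10 − 4) − 6 = 0, and the invariant factors of ∂_2 are all 1, so H_1 = 0.
  H_2: rank ker ∂_2 − rank ∂_3 = (10 − 6) − 4 = 0, and the invariant factors of ∂_3 are all 1, so H_2 = 0.
  H_3: rank ker ∂_3 − rank ∂_4 = (5 − 4) − 0 = 1, and there is no ∂_4, so H_3 = Z.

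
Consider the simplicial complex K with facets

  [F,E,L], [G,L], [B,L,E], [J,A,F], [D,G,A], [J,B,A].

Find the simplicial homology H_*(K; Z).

H_0 = Z,  H_1 = Z^2,  H_2 = 0.

We work with the vertex ordering A < B < D < E < F < G < J < L. The simplices of K, each written with vertices in increasing order, are:

  0-simplices (8): A, B, D, E, F, G, J, L
  1-simplices (14): AB, AD, AF, AG, AJ, BE, BJ, BL, DG, EF, EL, FJ, FL, GL
  2-simplices (5): ABJ, ADG, AFJ, BEL, EFL

giving chain groups C_0 ≅ Z^8, C_1 ≅ Z^14, C_2 ≅ Z^5.

Boundary ∂_1: C_1 → C_0 is given by ∂[p,q] = [q] − [p].
The 8×14 boundary matrix has rank 7 and Smith normal form diag(1,1,1,1,1,1,1).

The boundary map ∂_2: C_2 → C_1 maps a triangle to the signed sum of its edges. For instance
  ∂ADG = DG − AG + AD,
  ∂BEL = EL − BL + BE.
The resulting 14×5 matrix has rank 5, and its Smith normal form has invariant factors (1,1,1,1,1).

Computing H_k = (kernel of ∂_k) / (image of ∂_{k+1}):

  H_0: rank C_0 − rank ∂_1 = 8 − 7 = 1, and the invariant factors of ∂_1 are all 1, so H_0 ≅ Z.
  H_1: rank ker ∂_1 − rank ∂_2 = (14 − 7) − 5 = 2, and the invariant factors of ∂_2 are all 1, so H_1 ≅ Z^2.
  H_2: rank ker ∂_2 − rank ∂_3 = (5 − 5) − 0 = 0, and there is no ∂_3, so H_2 ≅ 0.

As a check, the Euler characteristic is 8 − 14 + 5 = -1, which agrees with 1 − 2 + 0 = -1.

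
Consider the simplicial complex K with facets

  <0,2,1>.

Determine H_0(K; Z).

H_0 ≅ Z.

Take the total order 0 < 1 < 2 on the vertex set. Then K (dimension 2) consists of the simplices:

  0-simplices (3): [0], [1], [2]
  1-simplices (3): [0,1], [0,2], [1,2]
  2-simplices (1): [0,1,2]

Hence C_0 ≅ Z^3, C_1 ≅ Z^3, C_2 ≅ Z^1.

Boundary ∂_1: C_1 → C_0 is given by ∂[p,q] = [q] − [p]. For instance
  ∂[0,2] = [2] − [0].
The resulting 3×3 matrix has rank 2, and its Smith normal form has invariant factors (1,1).

The boundary map ∂_2: C_2 → C_1 acts by ∂[p,q,r] = [q,r] − [p,r] + [p,q]. For instance
  ∂[0,1,2] = [1,2] − [0,2] + [0,1].
This gives a 3×1 integer matrix of rank 1; reducing to Smith normal form yields diagonal entries (1).

From H_k ≅ ker(∂_k) / im(∂_{k+1}) we obtain:

  H_0: rank C_0 − rank ∂_1 = 3 − 2 = 1, and the invariant factors of ∂_1 are all 1, so H_0 = Z.

(K is a triangulation of the 2-simplex.)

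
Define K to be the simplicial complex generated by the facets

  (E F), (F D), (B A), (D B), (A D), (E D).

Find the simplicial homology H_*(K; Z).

H_0 ≅ Z,  H_1 ≅ Z^2.

We work with the vertex ordering A < B < D < E < F. The simplices of K, each written with vertices in increasing order, are:

  0-simplices (5): A, B, D, E, F
  1-simplices (6): AB, AD, BD, DE, DF, EF

Hence C_0 ≅ Z^5, C_1 ≅ Z^6.

Boundary ∂_1: C_1 → C_0 maps an edge to its endpoints' difference, ∂[p,q] = q − p. For instance
  ∂AD = D − A.
As a 5×6 matrix over Z this has rank 4, with invariant factors (1,1,1,1).

Computing H_k = (kernel of ∂_k) / (image of ∂_{k+1}):

  H_0: rank C_0 − rank ∂_1 = 5 − 4 = 1, and the invariant factors of ∂_1 are all 1, so H_0 ≅ Z.
  H_1: rank ker ∂_1 − rank ∂_2 = (6 − 4) − 0 = 2, and there is no ∂_2, so H_1 ≅ Z^2.

(K is a triangulation of a wedge of 2 circles.)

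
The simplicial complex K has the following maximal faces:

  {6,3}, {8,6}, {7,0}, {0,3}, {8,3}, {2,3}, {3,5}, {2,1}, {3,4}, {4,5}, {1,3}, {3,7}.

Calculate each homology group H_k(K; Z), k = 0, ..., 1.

H_0 ≅ Z,  H_1 ≅ Z^4.

Order the vertices as 0 < 1 < 2 < 3 < 4 < 5 < 6 < 7 < 8. Listing each simplex with vertices in this order, K has dimension 1 with simplices:

  0-simplices (9): [0], [1], [2], [3], [4], [5], [6], [7], [8]
  1-simplices (12): [0,3], [0,7], [1,2], [1,3], [2,3], [3,4], [3,5], [3,6], [3,7], [3,8], [4,5], [6,8]

Hence C_0 ≅ Z^9, C_1 ≅ Z^12.

The boundary map ∂_1: C_1 → C_0 sends each edge [p,q] (with p < q) to q − p. For instance
  ∂[2,3] = [3] − [2].
This gives a 9×12 integer matrix of rank 8; reducing to Smith normal form yields diagonal entries (1,1,1,1,1,1,1,1).

From H_k ≅ ker(∂_k) / im(∂_{k+1}) we obtain:

  H_0: rank C_0 − rank ∂_1 = 9 − 8 = 1, and the invariant factors of ∂_1 are all 1, so H_0 = Z.
  H_1: rank ker ∂_1 − rank ∂_2 = (12 − 8) − 0 = 4, and there is no ∂_2, so H_1 = Z^4.

As a check, the Euler characteristic is 9 − 12 = -3, which agrees with 1 − 4 = -3.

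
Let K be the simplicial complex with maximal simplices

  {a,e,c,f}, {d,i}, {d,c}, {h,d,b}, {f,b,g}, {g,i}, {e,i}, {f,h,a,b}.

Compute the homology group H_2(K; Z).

H_2 ≅ 0.

Fix the vertex order a < b < c < d < e < f < g < h < i and write every simplex with vertices in increasing order. Then dim K = 3 and the simplices of K are:

  0-simplices (9): a, b, c, d, e, f, g, h, i
  1-simplices (19): ab, ac, ae, af, ah, bd, bf, bg, bh, cd, ce, cf, dh, di, ef, ei, fg, fh, gi
  2-simplices (10): abf, abh, ace, acf, aef, afh, bdh, bfg, bfh, cef
  3-simplices (2): abfh, acef

Hence C_0 ≅ Z^9, C_1 ≅ Z^19, C_2 ≅ Z^10, C_3 ≅ Z^2.

∂_1: C_1 → C_0 is given by ∂[p,q] = [q] − [p]. For instance
  ∂bg = g − b.
This gives a 9×19 integer matrix of rank 8; reducing to Smith normal form yields diagonal entries (1,1,1,1,1,1,1,1).

∂_2: C_2 → C_1 sends each 2-simplex [p,q,r] to [q,r] − [p,r] + [p,q]. For instance
  ∂ace = ce − ae + ac,
  ∂abh = bh − ah + ab.
The resulting 19×10 matrix has rank 8, and its Smith normal form has invariant factors (1,1,1,1,1,1,1,1).

∂_3: C_3 → C_2 sends each 3-simplex σ to the alternating sum Σ_i (−1)^i (σ with its i-th vertex removed). For instance
  ∂abfh = bfh − afh + abh − abf,
  ∂acef = cef − aef + acf − ace.
As a 10×2 matrix over Z this has rank 2, with invariant factors (1,1).

Reading off H_k = ker ∂_k / im ∂_{k+1}:

  H_2: rank ker ∂_2 − rank ∂_3 = (10 − 8) − 2 = 0, and the invariant factors of ∂_3 are all 1, so H_2 = 0.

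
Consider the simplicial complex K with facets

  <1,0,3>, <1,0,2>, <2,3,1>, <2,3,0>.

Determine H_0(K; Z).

Take the total order 0 < 1 < 2 < 3 on the vertex set. Then K (dimension 2) consists of the simplices:

  0-simplices (4): [0], [1], [2], [3]
  1-simplices (6): [0,1], [0,2], [0,3], [1,2], [1,3], [2,3]
  2-simplices (4): [0,1,2], [0,1,3], [0,2,3], [1,2,3]

Hence C_0 ≅ Z^4, C_1 ≅ Z^6, C_2 ≅ Z^4.

Boundary ∂_1: C_1 → C_0 sends each edge [p,q] (with p < q) to q − p. For instance
  ∂[0,2] = [2] − [0].
As a 4×6 matrix over Z this has rank 3, with invariant factors (1,1,1).

Boundary ∂_2: C_2 → C_1 maps a triangle to the signed sum of its edges. For instance
  ∂[0,1,2] = [1,2] − [0,2] + [0,1],
  ∂[0,1,3] = [1,3] − [0,3] + [0,1].
As a 6×4 matrix over Z this has rank 3, with invariant factors (1,1,1).

Reading off H_k = ker ∂_k / im ∂_{k+1}:

  H_0: rank C_0 − rank ∂_1 = 4 − 3 = 1, and the invariant factors of ∂_1 are all 1, so H_0 = Z.

H_0 = Z.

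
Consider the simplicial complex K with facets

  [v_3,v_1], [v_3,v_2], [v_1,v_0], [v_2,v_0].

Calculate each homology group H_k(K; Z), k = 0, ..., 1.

Fix the vertex order v_0 < v_1 < v_2 < v_3 and write every simplex with vertices in increasing order. Then dim K = 1 and the simplices of K are:

  0-simplices (4): [v_0], [v_1], [v_2], [v_3]
  1-simplices (4): [v_0,v_1], [v_0,v_2], [v_1,v_3], [v_2,v_3]

so the chain groups are C_0 ≅ Z^4, C_1 ≅ Z^4.

∂_1: C_1 → C_0 is given by ∂[p,q] = [q] − [p].
As a 4×4 matrix over Z this has rank 3, with invariant factors (1,1,1).

Reading off H_k = ker ∂_k / im ∂_{k+1}:

  H_0: rank C_0 − rank ∂_1 = 4 − 3 = 1, and the invariant factors of ∂_1 are all 1, so H_0 ≅ Z.
  H_1: rank ker ∂_1 − rank ∂_2 = (4 − 3) − 0 = 1, and there is no ∂_2, so H_1 ≅ Z.

As a check, the Euler characteristic is 4 − 4 = 0, which agrees with 1 − 1 = 0.

H_0 ≅ Z,  H_1 ≅ Z.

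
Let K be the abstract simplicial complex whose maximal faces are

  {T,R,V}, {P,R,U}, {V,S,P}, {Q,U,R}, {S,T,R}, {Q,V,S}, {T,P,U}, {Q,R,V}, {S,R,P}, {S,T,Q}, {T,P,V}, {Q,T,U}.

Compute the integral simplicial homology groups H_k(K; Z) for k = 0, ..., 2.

H_0 = Z,  H_1 = Z/2,  H_2 = 0.

Take the total order P < Q < R < S < T < U < V on the vertex set. Then K (dimension 2) consists of the simplices:

  0-simplices (7): P, Q, R, S, T, U, V
  1-simplices (18): PR, PS, PT, PU, PV, QR, QS, QT, QU, QV, RS, RT, RU, RV, ST, SV, TU, TV
  2-simplices (12): PRS, PRU, PSV, PTU, PTV, QRU, QRV, QST, QSV, QTU, RST, RTV

giving chain groups C_0 ≅ Z^7, C_1 ≅ Z^18, C_2 ≅ Z^12.

Boundary ∂_1: C_1 → C_0 sends each edge [p,q] (with p < q) to q − p. For instance
  ∂RS = S − R.
The 7×18 boundary matrix has rank 6 and Smith normal form diag(1,1,1,1,1,1).

The boundary map ∂_2: C_2 → C_1 sends each 2-simplex [p,q,r] to [q,r] − [p,r] + [p,q]. For instance
  ∂RTV = TV − RV + RT,
  ∂QSV = SV − QV + QS.
The 18×12 boundary matrix has rank 12 and Smith normal form diag(1,1,1,1,1,1,1,1,1,1,1,2).

From H_k ≅ ker(∂_k) / im(∂_{k+1}) we obtain:

  H_0: rank C_0 − rank ∂_1 = 7 − 6 = 1, and the invariant factors of ∂_1 are all 1, so H_0 = Z.
  H_1: rank ker ∂_1 − rank ∂_2 = (18 − 6) − 12 = 0, and ∂_2 has invariant factor 2 > 1, so H_1 = Z/2.
  H_2: rank ker ∂_2 − rank ∂_3 = (12 − 12) − 0 = 0, and there is no ∂_3, so H_2 = 0.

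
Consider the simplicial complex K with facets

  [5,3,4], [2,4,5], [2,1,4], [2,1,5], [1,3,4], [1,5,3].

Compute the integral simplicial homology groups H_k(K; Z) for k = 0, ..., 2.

H_0 = Z,  H_1 = 0,  H_2 = Z.

Take the total order 1 < 2 < 3 < 4 < 5 on the vertex set. Then K (dimension 2) consists of the simplices:

  0-simplices (5): [1], [2], [3], [4], [5]
  1-simplices (9): [1,2], [1,3], [1,4], [1,5], [2,4], [2,5], [3,4], [3,5], [4,5]
  2-simplices (6): [1,2,4], [1,2,5], [1,3,4], [1,3,5], [2,4,5], [3,4,5]

giving chain groups C_0 ≅ Z^5, C_1 ≅ Z^9, C_2 ≅ Z^6.

Boundary ∂_1: C_1 → C_0 sends each edge [p,q] (with p < q) to q − p.
This gives a 5×9 integer matrix of rank 4; reducing to Smith normal form yields diagonal entries (1,1,1,1).

The boundary map ∂_2: C_2 → C_1 sends each 2-simplex [p,q,r] to [q,r] − [p,r] + [p,q]. For instance
  ∂[2,4,5] = [4,5] − [2,5] + [2,4],
  ∂[1,2,4] = [2,4] − [1,4] + [1,2].
The 9×6 boundary matrix has rank 5 and Smith normal form diag(1,1,1,1,1).

From H_k ≅ ker(∂_k) / im(∂_{k+1}) we obtain:

  H_0: rank C_0 − rank ∂_1 = 5 − 4 = 1, and the invariant factors of ∂_1 are all 1, so H_0 ≅ Z.
  H_1: rank ker ∂_1 − rank ∂_2 = (9 − 4) − 5 = 0, and the invariant factors of ∂_2 are all 1, so H_1 ≅ 0.
  H_2: rank ker ∂_2 − rank ∂_3 = (6 − 5) − 0 = 1, and there is no ∂_3, so H_2 ≅ Z.

As a check, the Euler characteristic is 5 − 9 + 6 = 2, which agrees with 1 − 0 + 1 = 2.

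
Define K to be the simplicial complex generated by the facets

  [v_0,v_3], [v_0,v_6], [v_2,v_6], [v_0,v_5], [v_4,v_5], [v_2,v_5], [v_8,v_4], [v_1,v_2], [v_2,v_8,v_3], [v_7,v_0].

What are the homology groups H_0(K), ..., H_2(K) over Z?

H_0 ≅ Z,  H_1 ≅ Z^3,  H_2 = 0.

Order the vertices as v_0 < v_1 < v_2 < v_3 < v_4 < v_5 < v_6 < v_7 < v_8. Listing each simplex with vertices in this order, K has dimension 2 with simplices:

  0-simplices (9): [v_0], [v_1], [v_2], [v_3], [v_4], [v_5], [v_6], [v_7], [v_8]
  1-simplices (12): [v_0,v_3], [v_0,v_5], [v_0,v_6], [v_0,v_7], [v_1,v_2], [v_2,v_3], [v_2,v_5], [v_2,v_6], [v_2,v_8], [v_3,v_8], [v_4,v_5], [v_4,v_8]
  2-simplices (1): [v_2,v_3,v_8]

Hence C_0 ≅ Z^9, C_1 ≅ Z^12, C_2 ≅ Z^1.

∂_1: C_1 → C_0 sends each edge [p,q] (with p < q) to q − p.
The 9×12 boundary matrix has rank 8 and Smith normal form diag(1,1,1,1,1,1,1,1).

The boundary map ∂_2: C_2 → C_1 sends each 2-simplex [p,q,r] to [q,r] − [p,r] + [p,q]. For instance
  ∂[v_2,v_3,v_8] = [v_3,v_8] − [v_2,v_8] + [v_2,v_3].
This gives a 12×1 integer matrix of rank 1; reducing to Smith normal form yields diagonal entries (1).

From H_k ≅ ker(∂_k) / im(∂_{k+1}) we obtain:

  H_0: rank C_0 − rank ∂_1 = 9 − 8 = 1, and the invariant factors of ∂_1 are all 1, so H_0 = Z.
  H_1: rank ker ∂_1 − rank ∂_2 = (12 − 8) − 1 = 3, and the invariant factors of ∂_2 are all 1, so H_1 = Z^3.
  H_2: rank ker ∂_2 − rank ∂_3 = (1 − 1) − 0 = 0, and there is no ∂_3, so H_2 = 0.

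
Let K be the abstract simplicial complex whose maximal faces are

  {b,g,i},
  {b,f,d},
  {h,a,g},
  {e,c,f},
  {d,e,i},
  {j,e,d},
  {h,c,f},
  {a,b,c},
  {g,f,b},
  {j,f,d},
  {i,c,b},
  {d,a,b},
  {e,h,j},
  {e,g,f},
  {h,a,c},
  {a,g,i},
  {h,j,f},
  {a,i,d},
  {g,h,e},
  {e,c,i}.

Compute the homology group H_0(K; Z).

H_0 ≅ Z.

K has 10 vertices, 30 edges, 20 triangles.
rank ∂_0 = 0, rank ∂_1 = 9 ⇒ b_0 = 10 − 0 − 9 = 1; all invariant factors of ∂_1 are 1 so no torsion. So H_0 ≅ Z.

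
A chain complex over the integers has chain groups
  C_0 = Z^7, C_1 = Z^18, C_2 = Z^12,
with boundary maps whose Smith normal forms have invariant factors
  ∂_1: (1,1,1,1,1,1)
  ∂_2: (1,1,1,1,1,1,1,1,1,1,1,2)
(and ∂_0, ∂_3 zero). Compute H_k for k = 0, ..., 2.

H_0 = Z,  H_1 = Z_2,  H_2 = 0.

H_0: b_0 = 7 − 0 − 6 = 1; torsion from ∂_1 factors > 1: none. So H_0 = Z.
H_1: b_1 = 18 − 6 − 12 = 0; torsion from ∂_2 factors > 1: [2]. So H_1 = Z_2.
H_2: b_2 = 12 − 12 − 0 = 0; torsion from ∂_3 factors > 1: none. So H_2 = 0.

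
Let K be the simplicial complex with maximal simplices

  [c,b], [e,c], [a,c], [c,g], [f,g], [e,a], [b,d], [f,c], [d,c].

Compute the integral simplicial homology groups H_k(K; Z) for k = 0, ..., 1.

H_0 ≅ Z,  H_1 ≅ Z^3.

We work with the vertex ordering a < b < c < d < e < f < g. The simplices of K, each written with vertices in increasing order, are:

  0-simplices (7): a, b, c, d, e, f, g
  1-simplices (9): ac, ae, bc, bd, cd, ce, cf, cg, fg

giving chain groups C_0 ≅ Z^7, C_1 ≅ Z^9.

∂_1: C_1 → C_0 is given by ∂[p,q] = [q] − [p].
The resulting 7×9 matrix has rank 6, and its Smith normal form has invariant factors (1,1,1,1,1,1).

Reading off H_k = ker ∂_k / im ∂_{k+1}:

  H_0: rank C_0 − rank ∂_1 = 7 − 6 = 1, and the invariant factors of ∂_1 are all 1, so H_0 ≅ Z.
  H_1: rank ker ∂_1 − rank ∂_2 = (9 − 6) − 0 = 3, and there is no ∂_2, so H_1 ≅ Z^3.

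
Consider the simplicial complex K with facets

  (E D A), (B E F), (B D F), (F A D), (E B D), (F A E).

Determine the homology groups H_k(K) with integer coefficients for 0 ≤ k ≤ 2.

Take the total order A < B < D < E < F on the vertex set. Then K (dimension 2) consists of the simplices:

  0-simplices (5): A, B, D, E, F
  1-simplices (9): AD, AE, AF, BD, BE, BF, DE, DF, EF
  2-simplices (6): ADE, ADF, AEF, BDE, BDF, BEF

so the chain groups are C_0 ≅ Z^5, C_1 ≅ Z^9, C_2 ≅ Z^6.

Boundary ∂_1: C_1 → C_0 maps an edge to its endpoints' difference, ∂[p,q] = q − p. For instance
  ∂DF = F − D.
As a 5×9 matrix over Z this has rank 4, with invariant factors (1,1,1,1).

Boundary ∂_2: C_2 → C_1 acts by ∂[p,q,r] = [q,r] − [p,r] + [p,q]. For instance
  ∂ADF = DF − AF + AD,
  ∂BDF = DF − BF + BD.
As a 9×6 matrix over Z this has rank 5, with invariant factors (1,1,1,1,1).

Now H_k = ker ∂_k / im ∂_{k+1}, so:

  H_0: rank C_0 − rank ∂_1 = 5 − 4 = 1, and the invariant factors of ∂_1 are all 1, so H_0 = Z.
  H_1: rank ker ∂_1 − rank ∂_2 = (9 − 4) − 5 = 0, and the invariant factors of ∂_2 are all 1, so H_1 = 0.
  H_2: rank ker ∂_2 − rank ∂_3 = (6 − 5) − 0 = 1, and there is no ∂_3, so H_2 = Z.

(K is a triangulation of the 2-sphere S^2.)

H_0 ≅ Z,  H_1 = 0,  H_2 ≅ Z.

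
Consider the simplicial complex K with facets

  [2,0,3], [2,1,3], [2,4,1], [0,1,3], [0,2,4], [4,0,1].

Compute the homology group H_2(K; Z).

H_2 ≅ Z.

Take the total order 0 < 1 < 2 < 3 < 4 on the vertex set. Then K (dimension 2) consists of the simplices:

  0-simplices (5): [0], [1], [2], [3], [4]
  1-simplices (9): [0,1], [0,2], [0,3], [0,4], [1,2], [1,3], [1,4], [2,3], [2,4]
  2-simplices (6): [0,1,3], [0,1,4], [0,2,3], [0,2,4], [1,2,3], [1,2,4]

so the chain groups are C_0 ≅ Z^5, C_1 ≅ Z^9, C_2 ≅ Z^6.

Boundary ∂_1: C_1 → C_0 is given by ∂[p,q] = [q] − [p]. For instance
  ∂[1,3] = [3] − [1].
The resulting 5×9 matrix has rank 4, and its Smith normal form has invariant factors (1,1,1,1).

∂_2: C_2 → C_1 acts by ∂[p,q,r] = [q,r] − [p,r] + [p,q]. For instance
  ∂[0,2,4] = [2,4] − [0,4] + [0,2],
  ∂[0,1,4] = [1,4] − [0,4] + [0,1].
As a 9×6 matrix over Z this has rank 5, with invariant factors (1,1,1,1,1).

Reading off H_k = ker ∂_k / im ∂_{k+1}:

  H_2: rank ker ∂_2 − rank ∂_3 = (6 − 5) − 0 = 1, and there is no ∂_3, so H_2 ≅ Z.

(K is a triangulation of the 2-sphere S^2.)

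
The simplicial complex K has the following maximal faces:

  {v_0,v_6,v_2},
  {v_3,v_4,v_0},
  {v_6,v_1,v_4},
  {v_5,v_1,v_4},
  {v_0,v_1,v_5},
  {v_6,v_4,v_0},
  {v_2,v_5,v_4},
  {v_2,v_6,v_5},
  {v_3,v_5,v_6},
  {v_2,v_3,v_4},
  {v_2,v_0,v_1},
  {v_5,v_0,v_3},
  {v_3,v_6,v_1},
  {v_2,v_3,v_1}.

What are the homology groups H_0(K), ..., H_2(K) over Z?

Order the vertices as v_0 < v_1 < v_2 < v_3 < v_4 < v_5 < v_6. Listing each simplex with vertices in this order, K has dimension 2 with simplices:

  0-simplices (7): [v_0], [v_1], [v_2], [v_3], [v_4], [v_5], [v_6]
  1-simplices (21): (21 of them)
  2-simplices (14): (14 of them)

so the chain groups are C_0 ≅ Z^7, C_1 ≅ Z^21, C_2 ≅ Z^14.

∂_1: C_1 → C_0 is given by ∂[p,q] = [q] − [p].
The resulting 7×21 matrix has rank 6, and its Smith normal form has invariant factors (1,1,1,1,1,1).

The boundary map ∂_2: C_2 → C_1 maps a triangle to the signed sum of its edges. For instance
  ∂[v_2,v_3,v_4] = [v_3,v_4] − [v_2,v_4] + [v_2,v_3],
  ∂[v_2,v_5,v_6] = [v_5,v_6] − [v_2,v_6] + [v_2,v_5].
This gives a 21×14 integer matrix of rank 13; reducing to Smith normal form yields diagonal entries (1,1,1,1,1,1,1,1,1,1,1,1,1).

Reading off H_k = ker ∂_k / im ∂_{k+1}:

  H_0: rank C_0 − rank ∂_1 = 7 − 6 = 1, and the invariant factors of ∂_1 are all 1, so H_0 ≅ Z.
  H_1: rank ker ∂_1 − rank ∂_2 = (21 − 6) − 13 = 2, and the invariant factors of ∂_2 are all 1, so H_1 ≅ Z^2.
  H_2: rank ker ∂_2 − rank ∂_3 = (14 − 13) − 0 = 1, and there is no ∂_3, so H_2 ≅ Z.

H_0 = Z,  H_1 = Z^2,  H_2 = Z.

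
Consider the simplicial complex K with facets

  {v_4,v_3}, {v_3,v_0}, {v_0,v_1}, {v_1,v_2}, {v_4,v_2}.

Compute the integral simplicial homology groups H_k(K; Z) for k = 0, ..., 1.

We work with the vertex ordering v_0 < v_1 < v_2 < v_3 < v_4. The simplices of K, each written with vertices in increasing order, are:

  0-simplices (5): [v_0], [v_1], [v_2], [v_3], [v_4]
  1-simplices (5): [v_0,v_1], [v_0,v_3], [v_1,v_2], [v_2,v_4], [v_3,v_4]

Hence C_0 ≅ Z^5, C_1 ≅ Z^5.

∂_1: C_1 → C_0 is given by ∂[p,q] = [q] − [p]. For instance
  ∂[v_0,v_3] = [v_3] − [v_0].
As a 5×5 matrix over Z this has rank 4, with invariant factors (1,1,1,1).

From H_k ≅ ker(∂_k) / im(∂_{k+1}) we obtain:

  H_0: rank C_0 − rank ∂_1 = 5 − 4 = 1, and the invariant factors of ∂_1 are all 1, so H_0 ≅ Z.
  H_1: rank ker ∂_1 − rank ∂_2 = (5 − 4) − 0 = 1, and there is no ∂_2, so H_1 ≅ Z.

As a check, the Euler characteristic is 5 − 5 = 0, which agrees with 1 − 1 = 0.
(K is a triangulation of the circle S^1.)

H_0 ≅ Z,  H_1 ≅ Z.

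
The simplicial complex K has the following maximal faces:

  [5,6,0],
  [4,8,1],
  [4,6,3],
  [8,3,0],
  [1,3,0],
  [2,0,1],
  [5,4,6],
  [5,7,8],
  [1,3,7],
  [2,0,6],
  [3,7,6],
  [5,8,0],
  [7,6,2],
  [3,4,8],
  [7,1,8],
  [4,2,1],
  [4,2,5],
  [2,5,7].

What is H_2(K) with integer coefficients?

H_2 = 0.

Fix the vertex order 0 < 1 < 2 < 3 < 4 < 5 < 6 < 7 < 8 and write every simplex with vertices in increasing order. Then dim K = 2 and the simplices of K are:

  0-simplices (9): [0], [1], [2], [3], [4], [5], [6], [7], [8]
  1-simplices (27): (27 of them)
  2-simplices (18): [0,1,2], [0,1,3], [0,2,6], [0,3,8], [0,5,6], [0,5,8], [1,2,4], [1,3,7], [1,4,8], [1,7,8], [2,4,5], [2,5,7], [2,6,7], [3,4,6], [3,4,8], [3,6,7], [4,5,6], [5,7,8]

Hence C_0 ≅ Z^9, C_1 ≅ Z^27, C_2 ≅ Z^18.

The boundary map ∂_1: C_1 → C_0 maps an edge to its endpoints' difference, ∂[p,q] = q − p.
The 9×27 boundary matrix has rank 8 and Smith normal form diag(1,1,1,1,1,1,1,1).

∂_2: C_2 → C_1 acts by ∂[p,q,r] = [q,r] − [p,r] + [p,q]. For instance
  ∂[1,7,8] = [7,8] − [1,8] + [1,7],
  ∂[5,7,8] = [7,8] − [5,8] + [5,7].
This gives a 27×18 integer matrix of rank 18; reducing to Smith normal form yields diagonal entries (1,1,1,1,1,1,1,1,1,1,1,1,1,1,1,1,1,2).

Reading off H_k = ker ∂_k / im ∂_{k+1}:

  H_2: rank ker ∂_2 − rank ∂_3 = (18 − 18) − 0 = 0, and there is no ∂_3, so H_2 = 0.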